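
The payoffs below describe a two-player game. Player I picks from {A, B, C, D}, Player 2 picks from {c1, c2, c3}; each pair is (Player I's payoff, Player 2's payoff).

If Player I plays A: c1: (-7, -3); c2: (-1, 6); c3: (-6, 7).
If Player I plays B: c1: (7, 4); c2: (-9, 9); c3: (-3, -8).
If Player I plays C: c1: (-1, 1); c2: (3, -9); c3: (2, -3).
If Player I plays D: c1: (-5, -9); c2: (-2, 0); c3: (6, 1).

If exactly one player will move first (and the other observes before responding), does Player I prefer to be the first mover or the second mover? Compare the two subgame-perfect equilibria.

If Player I leads: Player 2's best replies are A→c3, B→c2, C→c1, D→c3; Player I's induced payoffs -6, -9, -1, 6; outcome (D, c3), payoffs (6, 1).
If Player 2 leads: Player I's best replies are c1→B, c2→C, c3→D; Player 2's induced payoffs 4, -9, 1; outcome (B, c1), payoffs (7, 4).
Player I gets 6 moving first and 7 moving second, so Player I prefers to move second.

second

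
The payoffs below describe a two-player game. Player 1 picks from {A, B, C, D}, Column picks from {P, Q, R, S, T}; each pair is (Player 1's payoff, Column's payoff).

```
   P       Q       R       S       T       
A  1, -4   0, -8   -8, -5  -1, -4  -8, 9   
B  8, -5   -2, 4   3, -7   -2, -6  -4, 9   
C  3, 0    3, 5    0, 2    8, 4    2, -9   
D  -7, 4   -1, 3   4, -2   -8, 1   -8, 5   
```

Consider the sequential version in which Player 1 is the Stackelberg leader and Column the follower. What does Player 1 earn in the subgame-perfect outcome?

Column best-responds to each possible Player 1 move:
- A: BR = T, leader payoff -8.
- B: BR = T, leader payoff -4.
- C: BR = Q, leader payoff 3.
- D: BR = T, leader payoff -8.
Maximizing over -8, -4, 3, -8, Player 1 chooses C. Subgame-perfect outcome: (C, Q) with payoffs (3, 5).

3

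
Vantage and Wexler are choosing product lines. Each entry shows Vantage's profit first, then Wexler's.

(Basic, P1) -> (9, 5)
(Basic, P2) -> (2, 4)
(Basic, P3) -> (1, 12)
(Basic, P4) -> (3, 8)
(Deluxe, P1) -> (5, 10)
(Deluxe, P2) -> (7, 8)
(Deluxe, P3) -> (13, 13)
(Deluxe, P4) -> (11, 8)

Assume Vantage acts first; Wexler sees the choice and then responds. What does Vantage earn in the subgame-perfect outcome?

Work backward from Wexler's decision.
- Basic: Wexler compares 5, 4, 12, 8 and picks P3; Vantage would get 1.
- Deluxe: Wexler compares 10, 8, 13, 8 and picks P3; Vantage would get 13.
Among 1, 13, the best is 13 at Deluxe. Subgame-perfect outcome: (Deluxe, P3) with payoffs (13, 13).

13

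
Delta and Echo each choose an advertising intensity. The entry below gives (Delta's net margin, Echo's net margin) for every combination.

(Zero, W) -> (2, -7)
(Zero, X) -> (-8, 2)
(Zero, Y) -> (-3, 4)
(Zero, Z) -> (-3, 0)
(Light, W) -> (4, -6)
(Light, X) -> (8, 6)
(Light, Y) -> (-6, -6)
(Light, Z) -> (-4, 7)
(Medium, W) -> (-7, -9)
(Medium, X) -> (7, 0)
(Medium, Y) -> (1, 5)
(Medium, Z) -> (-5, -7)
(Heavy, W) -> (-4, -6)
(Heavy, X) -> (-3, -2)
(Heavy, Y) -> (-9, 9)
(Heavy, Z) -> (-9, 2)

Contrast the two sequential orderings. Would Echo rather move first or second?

first

If Delta leads: Echo's best replies are Zero→Y, Light→Z, Medium→Y, Heavy→Y; Delta's induced payoffs -3, -4, 1, -9; outcome (Medium, Y), payoffs (1, 5).
If Echo leads: Delta's best replies are W→Light, X→Light, Y→Medium, Z→Zero; Echo's induced payoffs -6, 6, 5, 0; outcome (Light, X), payoffs (8, 6).
Echo gets 6 moving first and 5 moving second, so Echo prefers to move first.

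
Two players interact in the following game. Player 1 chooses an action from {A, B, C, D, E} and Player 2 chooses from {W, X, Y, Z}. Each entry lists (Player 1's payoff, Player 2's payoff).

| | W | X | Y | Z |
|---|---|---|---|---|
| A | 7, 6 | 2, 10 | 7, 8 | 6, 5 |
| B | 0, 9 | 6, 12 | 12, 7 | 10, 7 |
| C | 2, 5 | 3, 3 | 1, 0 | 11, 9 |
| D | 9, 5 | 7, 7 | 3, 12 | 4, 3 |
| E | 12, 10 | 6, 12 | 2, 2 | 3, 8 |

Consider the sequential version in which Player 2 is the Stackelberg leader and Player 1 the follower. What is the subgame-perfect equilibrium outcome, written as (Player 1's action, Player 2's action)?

Backward induction with Player 2 moving first.
- W → Player 1 plays E (best of 7, 0, 2, 9, 12); Player 2 gets 10.
- X → Player 1 plays D (best of 2, 6, 3, 7, 6); Player 2 gets 7.
- Y → Player 1 plays B (best of 7, 12, 1, 3, 2); Player 2 gets 7.
- Z → Player 1 plays C (best of 6, 10, 11, 4, 3); Player 2 gets 9.
Player 2's induced payoffs are 10, 7, 7, 9, so Player 2 commits to W. Subgame-perfect outcome: (E, W) with payoffs (12, 10).

(E, W)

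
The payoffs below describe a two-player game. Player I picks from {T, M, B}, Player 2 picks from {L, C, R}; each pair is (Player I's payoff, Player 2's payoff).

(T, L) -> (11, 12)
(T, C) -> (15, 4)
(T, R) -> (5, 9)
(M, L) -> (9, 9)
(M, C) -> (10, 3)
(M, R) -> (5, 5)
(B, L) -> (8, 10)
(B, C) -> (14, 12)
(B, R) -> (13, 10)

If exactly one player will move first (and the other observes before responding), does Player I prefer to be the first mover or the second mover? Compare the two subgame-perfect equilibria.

If Player I leads: Player 2's best replies are T→L, M→L, B→C; Player I's induced payoffs 11, 9, 14; outcome (B, C), payoffs (14, 12).
If Player 2 leads: Player I's best replies are L→T, C→T, R→B; Player 2's induced payoffs 12, 4, 10; outcome (T, L), payoffs (11, 12).
Player I gets 14 moving first and 11 moving second, so Player I prefers to move first.

first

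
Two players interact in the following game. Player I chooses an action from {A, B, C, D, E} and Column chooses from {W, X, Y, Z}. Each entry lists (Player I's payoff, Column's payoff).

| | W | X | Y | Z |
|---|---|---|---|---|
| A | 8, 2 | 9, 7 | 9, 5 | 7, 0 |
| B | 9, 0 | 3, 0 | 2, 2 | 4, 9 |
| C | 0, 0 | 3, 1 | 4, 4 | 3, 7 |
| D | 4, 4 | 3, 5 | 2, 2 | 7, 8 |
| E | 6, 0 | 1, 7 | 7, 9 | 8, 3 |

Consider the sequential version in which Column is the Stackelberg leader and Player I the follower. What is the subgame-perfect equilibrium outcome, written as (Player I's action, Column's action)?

(A, X)

Work backward from Player I's decision.
- W → Player I plays B (best of 8, 9, 0, 4, 6); Column gets 0.
- X → Player I plays A (best of 9, 3, 3, 3, 1); Column gets 7.
- Y → Player I plays A (best of 9, 2, 4, 2, 7); Column gets 5.
- Z → Player I plays E (best of 7, 4, 3, 7, 8); Column gets 3.
Column's induced payoffs are 0, 7, 5, 3, so Column commits to X. Subgame-perfect outcome: (A, X) with payoffs (9, 7).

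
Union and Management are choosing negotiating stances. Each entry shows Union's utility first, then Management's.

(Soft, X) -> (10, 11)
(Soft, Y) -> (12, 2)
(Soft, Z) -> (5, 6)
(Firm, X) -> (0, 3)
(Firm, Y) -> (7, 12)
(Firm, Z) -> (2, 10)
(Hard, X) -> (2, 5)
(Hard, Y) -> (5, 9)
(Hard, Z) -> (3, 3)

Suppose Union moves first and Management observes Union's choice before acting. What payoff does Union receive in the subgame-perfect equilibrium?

10

Work backward from Management's decision.
- Soft: BR = X, leader payoff 10.
- Firm: BR = Y, leader payoff 7.
- Hard: BR = Y, leader payoff 5.
Union's induced payoffs are 10, 7, 5, so Union commits to Soft. Subgame-perfect outcome: (Soft, X) with payoffs (10, 11).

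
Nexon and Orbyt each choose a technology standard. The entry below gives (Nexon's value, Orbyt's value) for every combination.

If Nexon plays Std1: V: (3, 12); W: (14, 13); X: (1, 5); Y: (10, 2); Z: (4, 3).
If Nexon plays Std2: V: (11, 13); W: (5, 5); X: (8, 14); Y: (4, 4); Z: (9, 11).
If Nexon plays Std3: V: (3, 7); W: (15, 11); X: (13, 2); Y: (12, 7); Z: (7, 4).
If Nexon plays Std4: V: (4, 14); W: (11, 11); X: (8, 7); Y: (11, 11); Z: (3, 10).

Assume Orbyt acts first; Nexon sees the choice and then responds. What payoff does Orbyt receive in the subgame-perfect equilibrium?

13

Solve by backward induction (Orbyt leads).
- V → Nexon plays Std2 (best of 3, 11, 3, 4); Orbyt gets 13.
- W → Nexon plays Std3 (best of 14, 5, 15, 11); Orbyt gets 11.
- X → Nexon plays Std3 (best of 1, 8, 13, 8); Orbyt gets 2.
- Y → Nexon plays Std3 (best of 10, 4, 12, 11); Orbyt gets 7.
- Z → Nexon plays Std2 (best of 4, 9, 7, 3); Orbyt gets 11.
Orbyt's induced payoffs are 13, 11, 2, 7, 11, so Orbyt commits to V. Subgame-perfect outcome: (Std2, V) with payoffs (11, 13).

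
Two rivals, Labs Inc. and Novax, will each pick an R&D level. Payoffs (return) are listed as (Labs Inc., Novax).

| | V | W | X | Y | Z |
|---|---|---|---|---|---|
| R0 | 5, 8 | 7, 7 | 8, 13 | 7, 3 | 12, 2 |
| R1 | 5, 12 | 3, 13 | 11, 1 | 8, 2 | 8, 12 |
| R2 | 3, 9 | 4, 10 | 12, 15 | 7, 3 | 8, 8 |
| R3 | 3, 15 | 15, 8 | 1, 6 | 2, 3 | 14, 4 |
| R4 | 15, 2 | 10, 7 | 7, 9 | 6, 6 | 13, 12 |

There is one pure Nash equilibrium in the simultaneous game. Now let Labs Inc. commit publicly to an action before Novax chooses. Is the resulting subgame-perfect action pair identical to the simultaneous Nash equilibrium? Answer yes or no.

no

Backward induction with Labs Inc. moving first.
- R0: BR = X, leader payoff 8.
- R1: BR = W, leader payoff 3.
- R2: BR = X, leader payoff 12.
- R3: BR = V, leader payoff 3.
- R4: BR = Z, leader payoff 13.
Among 8, 3, 12, 3, 13, the best is 13 at R4. Subgame-perfect outcome: (R4, Z) with payoffs (13, 12).
Under simultaneous play:
Labs Inc.'s best replies: V→R4; W→R3; X→R2; Y→R1; Z→R3.
Novax's best replies: R0→X; R1→W; R2→X; R3→V; R4→Z.
Only (R2, X) has each player best-responding; Nash payoffs (12, 15).
Sequential outcome (R4, Z) differs from the Nash profile (R2, X).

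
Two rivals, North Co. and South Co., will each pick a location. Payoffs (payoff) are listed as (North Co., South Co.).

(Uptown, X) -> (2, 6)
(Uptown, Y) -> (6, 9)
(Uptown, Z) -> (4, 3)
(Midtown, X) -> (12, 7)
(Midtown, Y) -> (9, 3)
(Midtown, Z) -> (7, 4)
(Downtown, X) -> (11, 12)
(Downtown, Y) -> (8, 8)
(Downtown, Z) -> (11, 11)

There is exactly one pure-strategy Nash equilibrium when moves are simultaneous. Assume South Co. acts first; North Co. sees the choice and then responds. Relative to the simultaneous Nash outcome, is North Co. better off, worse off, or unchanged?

Solve by backward induction (South Co. leads).
- X → North Co. plays Midtown (best of 2, 12, 11); South Co. gets 7.
- Y → North Co. plays Midtown (best of 6, 9, 8); South Co. gets 3.
- Z → North Co. plays Downtown (best of 4, 7, 11); South Co. gets 11.
Maximizing over 7, 3, 11, South Co. chooses Z. Subgame-perfect outcome: (Downtown, Z) with payoffs (11, 11).
Now find the simultaneous Nash equilibrium.
North Co.'s best replies: X→Midtown; Y→Midtown; Z→Downtown.
South Co.'s best replies: Uptown→Y; Midtown→X; Downtown→X.
The unique mutual best reply is (Midtown, X), giving (12, 7).
North Co. earns 11 sequentially versus 12 at the Nash outcome: worse off.

worse off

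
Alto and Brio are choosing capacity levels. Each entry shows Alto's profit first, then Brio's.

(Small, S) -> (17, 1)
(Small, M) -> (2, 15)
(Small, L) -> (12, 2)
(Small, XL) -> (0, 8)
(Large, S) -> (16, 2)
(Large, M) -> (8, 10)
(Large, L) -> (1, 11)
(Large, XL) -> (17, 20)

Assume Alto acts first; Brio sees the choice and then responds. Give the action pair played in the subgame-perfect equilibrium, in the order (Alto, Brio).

Brio best-responds to each possible Alto move:
- Small: Brio compares 1, 15, 2, 8 and picks M; Alto would get 2.
- Large: Brio compares 2, 10, 11, 20 and picks XL; Alto would get 17.
Among 2, 17, the best is 17 at Large. Subgame-perfect outcome: (Large, XL) with payoffs (17, 20).

(Large, XL)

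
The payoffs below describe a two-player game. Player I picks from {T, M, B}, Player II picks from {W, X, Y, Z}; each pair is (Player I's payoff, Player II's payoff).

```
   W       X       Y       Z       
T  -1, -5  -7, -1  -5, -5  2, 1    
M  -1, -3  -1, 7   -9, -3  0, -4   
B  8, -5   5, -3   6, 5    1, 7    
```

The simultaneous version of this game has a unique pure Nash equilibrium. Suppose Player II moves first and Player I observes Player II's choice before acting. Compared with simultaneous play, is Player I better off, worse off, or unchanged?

Work backward from Player I's decision.
- W: BR = B, leader payoff -5.
- X: BR = B, leader payoff -3.
- Y: BR = B, leader payoff 5.
- Z: BR = T, leader payoff 1.
Player II's induced payoffs are -5, -3, 5, 1, so Player II commits to Y. Subgame-perfect outcome: (B, Y) with payoffs (6, 5).
For the simultaneous game, intersect best replies.
Player I's best replies: W→B; X→B; Y→B; Z→T.
Player II's best replies: T→Z; M→X; B→Z.
Only (T, Z) has each player best-responding; Nash payoffs (2, 1).
Player I earns 6 sequentially versus 2 at the Nash outcome: better off.

better off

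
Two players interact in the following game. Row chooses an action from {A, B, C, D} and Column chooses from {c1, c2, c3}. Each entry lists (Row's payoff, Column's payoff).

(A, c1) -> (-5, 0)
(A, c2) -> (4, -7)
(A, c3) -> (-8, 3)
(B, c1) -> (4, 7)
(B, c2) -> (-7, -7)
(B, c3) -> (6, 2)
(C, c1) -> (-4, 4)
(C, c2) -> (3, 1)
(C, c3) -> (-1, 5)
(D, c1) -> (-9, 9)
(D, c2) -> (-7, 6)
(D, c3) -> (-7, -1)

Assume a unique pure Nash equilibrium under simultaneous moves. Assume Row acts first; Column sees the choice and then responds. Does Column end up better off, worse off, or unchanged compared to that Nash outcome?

Work backward from Column's decision.
- A → Column plays c3 (best of 0, -7, 3); Row gets -8.
- B → Column plays c1 (best of 7, -7, 2); Row gets 4.
- C → Column plays c3 (best of 4, 1, 5); Row gets -1.
- D → Column plays c1 (best of 9, 6, -1); Row gets -9.
Maximizing over -8, 4, -1, -9, Row chooses B. Subgame-perfect outcome: (B, c1) with payoffs (4, 7).
Under simultaneous play:
Row's best replies: c1→B; c2→A; c3→B.
Column's best replies: A→c3; B→c1; C→c3; D→c1.
Only (B, c1) has each player best-responding; Nash payoffs (4, 7).
Column earns 7 sequentially versus 7 at the Nash outcome: unchanged.

unchanged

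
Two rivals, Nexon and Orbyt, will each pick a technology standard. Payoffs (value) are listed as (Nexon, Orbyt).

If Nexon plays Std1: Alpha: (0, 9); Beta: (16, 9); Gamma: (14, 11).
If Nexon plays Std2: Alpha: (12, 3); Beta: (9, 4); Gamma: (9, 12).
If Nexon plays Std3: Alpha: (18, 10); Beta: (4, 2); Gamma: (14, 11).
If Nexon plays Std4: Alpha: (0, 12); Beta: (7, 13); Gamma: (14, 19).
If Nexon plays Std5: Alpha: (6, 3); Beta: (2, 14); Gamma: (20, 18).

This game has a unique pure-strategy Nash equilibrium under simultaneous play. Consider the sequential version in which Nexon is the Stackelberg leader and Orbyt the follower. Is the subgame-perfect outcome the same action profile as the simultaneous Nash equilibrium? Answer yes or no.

yes

Work backward from Orbyt's decision.
- Std1: Orbyt compares 9, 9, 11 and picks Gamma; Nexon would get 14.
- Std2: Orbyt compares 3, 4, 12 and picks Gamma; Nexon would get 9.
- Std3: Orbyt compares 10, 2, 11 and picks Gamma; Nexon would get 14.
- Std4: Orbyt compares 12, 13, 19 and picks Gamma; Nexon would get 14.
- Std5: Orbyt compares 3, 14, 18 and picks Gamma; Nexon would get 20.
Among 14, 9, 14, 14, 20, the best is 20 at Std5. Subgame-perfect outcome: (Std5, Gamma) with payoffs (20, 18).
Now find the simultaneous Nash equilibrium.
Nexon's best replies: Alpha→Std3; Beta→Std1; Gamma→Std5.
Orbyt's best replies: Std1→Gamma; Std2→Gamma; Std3→Gamma; Std4→Gamma; Std5→Gamma.
The unique mutual best reply is (Std5, Gamma), giving (20, 18).
Sequential outcome (Std5, Gamma) coincides with the Nash profile (Std5, Gamma).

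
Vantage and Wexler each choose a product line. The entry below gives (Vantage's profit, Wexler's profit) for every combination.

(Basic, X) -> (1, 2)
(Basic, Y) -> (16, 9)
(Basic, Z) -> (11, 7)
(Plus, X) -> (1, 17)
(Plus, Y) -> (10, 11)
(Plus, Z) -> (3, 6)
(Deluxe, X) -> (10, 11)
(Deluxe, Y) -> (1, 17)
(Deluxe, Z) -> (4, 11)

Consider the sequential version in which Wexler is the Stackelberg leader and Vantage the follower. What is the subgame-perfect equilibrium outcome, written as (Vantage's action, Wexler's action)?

(Deluxe, X)

Vantage best-responds to each possible Wexler move:
- X → Vantage plays Deluxe (best of 1, 1, 10); Wexler gets 11.
- Y → Vantage plays Basic (best of 16, 10, 1); Wexler gets 9.
- Z → Vantage plays Basic (best of 11, 3, 4); Wexler gets 7.
Maximizing over 11, 9, 7, Wexler chooses X. Subgame-perfect outcome: (Deluxe, X) with payoffs (10, 11).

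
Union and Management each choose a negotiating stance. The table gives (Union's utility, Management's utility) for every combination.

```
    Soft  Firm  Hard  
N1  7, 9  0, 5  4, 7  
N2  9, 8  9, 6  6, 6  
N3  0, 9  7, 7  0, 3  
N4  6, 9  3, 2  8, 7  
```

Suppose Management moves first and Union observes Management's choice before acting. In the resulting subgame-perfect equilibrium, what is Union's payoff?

9

Solve by backward induction (Management leads).
- Soft: BR = N2, leader payoff 8.
- Firm: BR = N2, leader payoff 6.
- Hard: BR = N4, leader payoff 7.
Among 8, 6, 7, the best is 8 at Soft. Subgame-perfect outcome: (N2, Soft) with payoffs (9, 8).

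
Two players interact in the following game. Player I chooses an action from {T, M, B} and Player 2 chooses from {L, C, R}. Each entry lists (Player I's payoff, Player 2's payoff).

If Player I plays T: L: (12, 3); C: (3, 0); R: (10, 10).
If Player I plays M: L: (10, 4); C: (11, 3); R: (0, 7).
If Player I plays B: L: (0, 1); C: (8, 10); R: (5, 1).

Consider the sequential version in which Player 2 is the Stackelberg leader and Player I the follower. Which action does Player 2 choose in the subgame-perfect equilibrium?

R

Backward induction with Player 2 moving first.
- L: Player I compares 12, 10, 0 and picks T; Player 2 would get 3.
- C: Player I compares 3, 11, 8 and picks M; Player 2 would get 3.
- R: Player I compares 10, 0, 5 and picks T; Player 2 would get 10.
Among 3, 3, 10, the best is 10 at R. Subgame-perfect outcome: (T, R) with payoffs (10, 10).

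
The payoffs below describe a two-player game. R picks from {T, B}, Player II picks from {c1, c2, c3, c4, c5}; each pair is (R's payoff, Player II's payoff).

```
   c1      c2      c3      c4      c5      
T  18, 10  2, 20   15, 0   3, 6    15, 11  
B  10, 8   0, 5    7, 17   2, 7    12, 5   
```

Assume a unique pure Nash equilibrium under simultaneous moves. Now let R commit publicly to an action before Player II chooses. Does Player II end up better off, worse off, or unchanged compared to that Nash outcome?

Solve by backward induction (R leads).
- T: BR = c2, leader payoff 2.
- B: BR = c3, leader payoff 7.
Maximizing over 2, 7, R chooses B. Subgame-perfect outcome: (B, c3) with payoffs (7, 17).
Under simultaneous play:
R's best replies: c1→T; c2→T; c3→T; c4→T; c5→T.
Player II's best replies: T→c2; B→c3.
The unique mutual best reply is (T, c2), giving (2, 20).
Player II earns 17 sequentially versus 20 at the Nash outcome: worse off.

worse off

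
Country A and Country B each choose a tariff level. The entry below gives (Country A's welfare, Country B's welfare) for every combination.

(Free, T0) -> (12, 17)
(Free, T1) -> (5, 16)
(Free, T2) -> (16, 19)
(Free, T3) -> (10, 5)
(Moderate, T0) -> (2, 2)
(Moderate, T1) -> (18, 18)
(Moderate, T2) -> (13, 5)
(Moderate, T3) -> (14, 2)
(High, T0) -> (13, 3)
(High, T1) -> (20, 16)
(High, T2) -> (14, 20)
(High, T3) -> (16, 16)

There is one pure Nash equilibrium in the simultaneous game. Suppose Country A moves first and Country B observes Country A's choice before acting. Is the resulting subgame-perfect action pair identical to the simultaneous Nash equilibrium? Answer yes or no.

Work backward from Country B's decision.
- Free: BR = T2, leader payoff 16.
- Moderate: BR = T1, leader payoff 18.
- High: BR = T2, leader payoff 14.
Maximizing over 16, 18, 14, Country A chooses Moderate. Subgame-perfect outcome: (Moderate, T1) with payoffs (18, 18).
Now find the simultaneous Nash equilibrium.
Country A's best replies: T0→High; T1→High; T2→Free; T3→High.
Country B's best replies: Free→T2; Moderate→T1; High→T2.
The unique mutual best reply is (Free, T2), giving (16, 19).
Sequential outcome (Moderate, T1) differs from the Nash profile (Free, T2).

no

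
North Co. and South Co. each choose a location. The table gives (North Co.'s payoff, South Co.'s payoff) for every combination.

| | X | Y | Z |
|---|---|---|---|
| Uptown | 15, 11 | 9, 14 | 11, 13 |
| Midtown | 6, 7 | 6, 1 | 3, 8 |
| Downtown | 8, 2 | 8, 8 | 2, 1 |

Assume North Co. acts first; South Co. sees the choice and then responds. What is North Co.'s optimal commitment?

South Co. best-responds to each possible North Co. move:
- Uptown → South Co. plays Y (best of 11, 14, 13); North Co. gets 9.
- Midtown → South Co. plays Z (best of 7, 1, 8); North Co. gets 3.
- Downtown → South Co. plays Y (best of 2, 8, 1); North Co. gets 8.
Maximizing over 9, 3, 8, North Co. chooses Uptown. Subgame-perfect outcome: (Uptown, Y) with payoffs (9, 14).

Uptown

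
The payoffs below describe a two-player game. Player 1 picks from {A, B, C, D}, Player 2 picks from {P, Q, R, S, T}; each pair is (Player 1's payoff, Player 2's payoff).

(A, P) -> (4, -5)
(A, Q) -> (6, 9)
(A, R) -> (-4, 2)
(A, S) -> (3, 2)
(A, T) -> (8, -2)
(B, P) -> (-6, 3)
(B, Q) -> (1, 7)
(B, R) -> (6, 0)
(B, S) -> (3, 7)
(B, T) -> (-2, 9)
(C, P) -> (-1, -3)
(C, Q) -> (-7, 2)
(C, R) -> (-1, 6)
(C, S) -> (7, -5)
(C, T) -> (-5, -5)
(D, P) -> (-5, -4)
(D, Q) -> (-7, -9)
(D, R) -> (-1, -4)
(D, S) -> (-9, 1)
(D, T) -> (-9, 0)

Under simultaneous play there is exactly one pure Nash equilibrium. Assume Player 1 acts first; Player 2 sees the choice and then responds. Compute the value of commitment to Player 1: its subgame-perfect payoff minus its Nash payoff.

Player 2 best-responds to each possible Player 1 move:
- A: Player 2 compares -5, 9, 2, 2, -2 and picks Q; Player 1 would get 6.
- B: Player 2 compares 3, 7, 0, 7, 9 and picks T; Player 1 would get -2.
- C: Player 2 compares -3, 2, 6, -5, -5 and picks R; Player 1 would get -1.
- D: Player 2 compares -4, -9, -4, 1, 0 and picks S; Player 1 would get -9.
Among 6, -2, -1, -9, the best is 6 at A. Subgame-perfect outcome: (A, Q) with payoffs (6, 9).
Under simultaneous play:
Player 1's best replies: P→A; Q→A; R→B; S→C; T→A.
Player 2's best replies: A→Q; B→T; C→R; D→S.
Only (A, Q) has each player best-responding; Nash payoffs (6, 9).
Player 1's commitment gain: 6 − 6 = 0.

0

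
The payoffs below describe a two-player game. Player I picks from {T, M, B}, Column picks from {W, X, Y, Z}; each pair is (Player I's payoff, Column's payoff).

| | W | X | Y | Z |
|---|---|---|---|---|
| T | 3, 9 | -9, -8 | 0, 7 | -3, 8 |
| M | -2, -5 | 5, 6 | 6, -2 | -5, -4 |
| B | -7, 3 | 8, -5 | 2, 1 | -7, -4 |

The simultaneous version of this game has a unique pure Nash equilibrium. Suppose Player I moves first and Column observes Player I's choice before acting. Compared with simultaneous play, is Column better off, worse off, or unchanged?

Work backward from Column's decision.
- T: Column compares 9, -8, 7, 8 and picks W; Player I would get 3.
- M: Column compares -5, 6, -2, -4 and picks X; Player I would get 5.
- B: Column compares 3, -5, 1, -4 and picks W; Player I would get -7.
Player I's induced payoffs are 3, 5, -7, so Player I commits to M. Subgame-perfect outcome: (M, X) with payoffs (5, 6).
For the simultaneous game, intersect best replies.
Player I's best replies: W→T; X→B; Y→M; Z→T.
Column's best replies: T→W; M→X; B→W.
The unique mutual best reply is (T, W), giving (3, 9).
Column earns 6 sequentially versus 9 at the Nash outcome: worse off.

worse off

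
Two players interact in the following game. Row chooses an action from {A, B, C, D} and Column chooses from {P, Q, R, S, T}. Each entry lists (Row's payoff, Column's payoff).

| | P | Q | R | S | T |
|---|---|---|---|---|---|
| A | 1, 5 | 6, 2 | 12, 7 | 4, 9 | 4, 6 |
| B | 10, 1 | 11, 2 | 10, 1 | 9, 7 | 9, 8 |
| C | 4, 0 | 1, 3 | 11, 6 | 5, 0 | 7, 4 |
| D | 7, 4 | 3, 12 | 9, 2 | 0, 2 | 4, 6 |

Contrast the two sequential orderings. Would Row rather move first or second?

If Row leads: Column's best replies are A→S, B→T, C→R, D→Q; Row's induced payoffs 4, 9, 11, 3; outcome (C, R), payoffs (11, 6).
If Column leads: Row's best replies are P→B, Q→B, R→A, S→B, T→B; Column's induced payoffs 1, 2, 7, 7, 8; outcome (B, T), payoffs (9, 8).
Row gets 11 moving first and 9 moving second, so Row prefers to move first.

first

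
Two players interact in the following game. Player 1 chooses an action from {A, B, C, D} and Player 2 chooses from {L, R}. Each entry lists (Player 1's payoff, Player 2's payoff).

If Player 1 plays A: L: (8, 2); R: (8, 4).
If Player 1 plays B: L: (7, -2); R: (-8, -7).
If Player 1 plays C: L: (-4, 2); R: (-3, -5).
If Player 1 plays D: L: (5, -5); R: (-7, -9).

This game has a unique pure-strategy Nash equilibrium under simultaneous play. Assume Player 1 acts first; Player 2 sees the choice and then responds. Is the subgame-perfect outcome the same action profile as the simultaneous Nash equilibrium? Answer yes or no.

Player 2 best-responds to each possible Player 1 move:
- A: BR = R, leader payoff 8.
- B: BR = L, leader payoff 7.
- C: BR = L, leader payoff -4.
- D: BR = L, leader payoff 5.
Among 8, 7, -4, 5, the best is 8 at A. Subgame-perfect outcome: (A, R) with payoffs (8, 4).
For the simultaneous game, intersect best replies.
Player 1's best replies: L→A; R→A.
Player 2's best replies: A→R; B→L; C→L; D→L.
Only (A, R) has each player best-responding; Nash payoffs (8, 4).
Sequential outcome (A, R) coincides with the Nash profile (A, R).

yes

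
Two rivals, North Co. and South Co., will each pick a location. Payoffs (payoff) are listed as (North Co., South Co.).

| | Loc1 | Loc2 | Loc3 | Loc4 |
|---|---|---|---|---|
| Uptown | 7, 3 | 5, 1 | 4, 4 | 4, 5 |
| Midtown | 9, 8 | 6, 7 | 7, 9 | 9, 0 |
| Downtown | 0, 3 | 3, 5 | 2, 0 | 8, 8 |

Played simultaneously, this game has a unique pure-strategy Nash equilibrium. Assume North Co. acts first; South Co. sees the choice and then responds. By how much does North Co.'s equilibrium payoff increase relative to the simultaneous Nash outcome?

Work backward from South Co.'s decision.
- Uptown → South Co. plays Loc4 (best of 3, 1, 4, 5); North Co. gets 4.
- Midtown → South Co. plays Loc3 (best of 8, 7, 9, 0); North Co. gets 7.
- Downtown → South Co. plays Loc4 (best of 3, 5, 0, 8); North Co. gets 8.
North Co.'s induced payoffs are 4, 7, 8, so North Co. commits to Downtown. Subgame-perfect outcome: (Downtown, Loc4) with payoffs (8, 8).
Under simultaneous play:
North Co.'s best replies: Loc1→Midtown; Loc2→Midtown; Loc3→Midtown; Loc4→Midtown.
South Co.'s best replies: Uptown→Loc4; Midtown→Loc3; Downtown→Loc4.
Only (Midtown, Loc3) has each player best-responding; Nash payoffs (7, 9).
North Co.'s commitment gain: 8 − 7 = 1.

1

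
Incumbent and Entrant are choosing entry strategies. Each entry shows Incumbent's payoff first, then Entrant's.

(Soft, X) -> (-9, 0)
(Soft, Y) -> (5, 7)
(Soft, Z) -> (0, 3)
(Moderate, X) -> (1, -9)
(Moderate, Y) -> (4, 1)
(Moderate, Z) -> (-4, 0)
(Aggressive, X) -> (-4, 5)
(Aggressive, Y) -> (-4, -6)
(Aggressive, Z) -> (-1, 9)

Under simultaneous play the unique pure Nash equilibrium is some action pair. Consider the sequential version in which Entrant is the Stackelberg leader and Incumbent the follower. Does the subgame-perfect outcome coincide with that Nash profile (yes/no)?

yes

Solve by backward induction (Entrant leads).
- X: BR = Moderate, leader payoff -9.
- Y: BR = Soft, leader payoff 7.
- Z: BR = Soft, leader payoff 3.
Entrant's induced payoffs are -9, 7, 3, so Entrant commits to Y. Subgame-perfect outcome: (Soft, Y) with payoffs (5, 7).
Now find the simultaneous Nash equilibrium.
Incumbent's best replies: X→Moderate; Y→Soft; Z→Soft.
Entrant's best replies: Soft→Y; Moderate→Y; Aggressive→Z.
Only (Soft, Y) has each player best-responding; Nash payoffs (5, 7).
Sequential outcome (Soft, Y) coincides with the Nash profile (Soft, Y).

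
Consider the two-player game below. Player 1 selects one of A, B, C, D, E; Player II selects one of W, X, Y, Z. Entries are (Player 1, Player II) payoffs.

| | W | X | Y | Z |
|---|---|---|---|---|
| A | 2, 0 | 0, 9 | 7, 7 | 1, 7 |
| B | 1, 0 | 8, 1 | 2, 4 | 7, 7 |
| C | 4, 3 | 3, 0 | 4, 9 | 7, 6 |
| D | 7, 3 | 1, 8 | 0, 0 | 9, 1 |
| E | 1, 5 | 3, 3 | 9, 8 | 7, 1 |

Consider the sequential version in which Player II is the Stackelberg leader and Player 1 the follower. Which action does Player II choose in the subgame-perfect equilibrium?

Y

Work backward from Player 1's decision.
- W: BR = D, leader payoff 3.
- X: BR = B, leader payoff 1.
- Y: BR = E, leader payoff 8.
- Z: BR = D, leader payoff 1.
Among 3, 1, 8, 1, the best is 8 at Y. Subgame-perfect outcome: (E, Y) with payoffs (9, 8).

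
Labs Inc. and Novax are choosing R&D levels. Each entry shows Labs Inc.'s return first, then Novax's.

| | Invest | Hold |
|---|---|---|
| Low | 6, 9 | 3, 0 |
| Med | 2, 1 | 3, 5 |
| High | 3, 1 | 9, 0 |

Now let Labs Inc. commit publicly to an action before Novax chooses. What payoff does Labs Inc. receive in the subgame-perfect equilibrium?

6

Novax best-responds to each possible Labs Inc. move:
- Low: BR = Invest, leader payoff 6.
- Med: BR = Hold, leader payoff 3.
- High: BR = Invest, leader payoff 3.
Among 6, 3, 3, the best is 6 at Low. Subgame-perfect outcome: (Low, Invest) with payoffs (6, 9).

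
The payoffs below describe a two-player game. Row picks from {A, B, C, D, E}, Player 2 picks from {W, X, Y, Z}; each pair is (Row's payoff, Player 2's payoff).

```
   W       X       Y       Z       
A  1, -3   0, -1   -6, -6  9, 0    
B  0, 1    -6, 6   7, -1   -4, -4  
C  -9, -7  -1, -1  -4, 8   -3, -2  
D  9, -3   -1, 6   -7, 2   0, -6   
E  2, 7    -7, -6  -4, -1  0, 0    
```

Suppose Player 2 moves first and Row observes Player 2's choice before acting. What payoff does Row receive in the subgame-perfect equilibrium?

9

Row best-responds to each possible Player 2 move:
- W: Row compares 1, 0, -9, 9, 2 and picks D; Player 2 would get -3.
- X: Row compares 0, -6, -1, -1, -7 and picks A; Player 2 would get -1.
- Y: Row compares -6, 7, -4, -7, -4 and picks B; Player 2 would get -1.
- Z: Row compares 9, -4, -3, 0, 0 and picks A; Player 2 would get 0.
Among -3, -1, -1, 0, the best is 0 at Z. Subgame-perfect outcome: (A, Z) with payoffs (9, 0).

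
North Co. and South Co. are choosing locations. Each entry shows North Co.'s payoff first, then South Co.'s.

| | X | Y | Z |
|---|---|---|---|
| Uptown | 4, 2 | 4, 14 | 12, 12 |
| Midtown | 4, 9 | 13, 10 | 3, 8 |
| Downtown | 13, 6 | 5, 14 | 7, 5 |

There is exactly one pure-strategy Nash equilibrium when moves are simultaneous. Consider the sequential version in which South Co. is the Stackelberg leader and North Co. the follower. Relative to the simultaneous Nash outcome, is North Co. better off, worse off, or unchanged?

Solve by backward induction (South Co. leads).
- X: BR = Downtown, leader payoff 6.
- Y: BR = Midtown, leader payoff 10.
- Z: BR = Uptown, leader payoff 12.
South Co.'s induced payoffs are 6, 10, 12, so South Co. commits to Z. Subgame-perfect outcome: (Uptown, Z) with payoffs (12, 12).
Now find the simultaneous Nash equilibrium.
North Co.'s best replies: X→Downtown; Y→Midtown; Z→Uptown.
South Co.'s best replies: Uptown→Y; Midtown→Y; Downtown→Y.
The unique mutual best reply is (Midtown, Y), giving (13, 10).
North Co. earns 12 sequentially versus 13 at the Nash outcome: worse off.

worse off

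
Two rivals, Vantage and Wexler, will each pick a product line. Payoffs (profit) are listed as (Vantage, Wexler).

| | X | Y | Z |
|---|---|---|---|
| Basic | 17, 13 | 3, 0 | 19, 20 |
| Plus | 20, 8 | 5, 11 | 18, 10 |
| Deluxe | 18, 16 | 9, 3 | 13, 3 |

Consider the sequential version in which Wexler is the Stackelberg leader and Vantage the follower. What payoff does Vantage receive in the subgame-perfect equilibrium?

Vantage best-responds to each possible Wexler move:
- X: Vantage compares 17, 20, 18 and picks Plus; Wexler would get 8.
- Y: Vantage compares 3, 5, 9 and picks Deluxe; Wexler would get 3.
- Z: Vantage compares 19, 18, 13 and picks Basic; Wexler would get 20.
Wexler's induced payoffs are 8, 3, 20, so Wexler commits to Z. Subgame-perfect outcome: (Basic, Z) with payoffs (19, 20).

19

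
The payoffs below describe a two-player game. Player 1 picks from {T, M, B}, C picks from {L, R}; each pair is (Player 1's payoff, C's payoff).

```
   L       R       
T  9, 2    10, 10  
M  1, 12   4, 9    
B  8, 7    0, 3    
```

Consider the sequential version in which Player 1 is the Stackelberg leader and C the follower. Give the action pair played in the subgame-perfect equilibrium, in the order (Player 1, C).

Backward induction with Player 1 moving first.
- T → C plays R (best of 2, 10); Player 1 gets 10.
- M → C plays L (best of 12, 9); Player 1 gets 1.
- B → C plays L (best of 7, 3); Player 1 gets 8.
Maximizing over 10, 1, 8, Player 1 chooses T. Subgame-perfect outcome: (T, R) with payoffs (10, 10).

(T, R)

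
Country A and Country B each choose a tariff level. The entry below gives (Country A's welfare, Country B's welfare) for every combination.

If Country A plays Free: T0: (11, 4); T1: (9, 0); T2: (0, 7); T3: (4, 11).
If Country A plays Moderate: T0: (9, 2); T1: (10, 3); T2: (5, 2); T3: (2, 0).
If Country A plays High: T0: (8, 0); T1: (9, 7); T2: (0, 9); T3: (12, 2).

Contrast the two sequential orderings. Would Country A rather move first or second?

second

If Country A leads: Country B's best replies are Free→T3, Moderate→T1, High→T2; Country A's induced payoffs 4, 10, 0; outcome (Moderate, T1), payoffs (10, 3).
If Country B leads: Country A's best replies are T0→Free, T1→Moderate, T2→Moderate, T3→High; Country B's induced payoffs 4, 3, 2, 2; outcome (Free, T0), payoffs (11, 4).
Country A gets 10 moving first and 11 moving second, so Country A prefers to move second.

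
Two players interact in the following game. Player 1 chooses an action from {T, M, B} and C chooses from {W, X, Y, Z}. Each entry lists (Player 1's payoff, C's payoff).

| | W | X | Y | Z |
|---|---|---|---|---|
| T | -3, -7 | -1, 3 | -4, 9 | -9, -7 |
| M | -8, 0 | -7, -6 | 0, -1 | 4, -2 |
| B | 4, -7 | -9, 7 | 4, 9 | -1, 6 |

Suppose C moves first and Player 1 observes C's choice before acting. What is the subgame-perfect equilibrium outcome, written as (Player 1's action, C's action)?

(B, Y)

Solve by backward induction (C leads).
- W: BR = B, leader payoff -7.
- X: BR = T, leader payoff 3.
- Y: BR = B, leader payoff 9.
- Z: BR = M, leader payoff -2.
Among -7, 3, 9, -2, the best is 9 at Y. Subgame-perfect outcome: (B, Y) with payoffs (4, 9).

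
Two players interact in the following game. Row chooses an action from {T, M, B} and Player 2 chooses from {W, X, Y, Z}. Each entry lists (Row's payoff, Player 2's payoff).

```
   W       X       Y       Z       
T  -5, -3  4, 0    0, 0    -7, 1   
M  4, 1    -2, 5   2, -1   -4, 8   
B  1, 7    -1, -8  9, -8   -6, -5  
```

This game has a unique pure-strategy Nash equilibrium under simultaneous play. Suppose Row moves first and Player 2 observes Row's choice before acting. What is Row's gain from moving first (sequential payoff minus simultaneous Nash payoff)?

5

Work backward from Player 2's decision.
- T → Player 2 plays Z (best of -3, 0, 0, 1); Row gets -7.
- M → Player 2 plays Z (best of 1, 5, -1, 8); Row gets -4.
- B → Player 2 plays W (best of 7, -8, -8, -5); Row gets 1.
Among -7, -4, 1, the best is 1 at B. Subgame-perfect outcome: (B, W) with payoffs (1, 7).
For the simultaneous game, intersect best replies.
Row's best replies: W→M; X→T; Y→B; Z→M.
Player 2's best replies: T→Z; M→Z; B→W.
Only (M, Z) has each player best-responding; Nash payoffs (-4, 8).
Row's commitment gain: 1 − -4 = 5.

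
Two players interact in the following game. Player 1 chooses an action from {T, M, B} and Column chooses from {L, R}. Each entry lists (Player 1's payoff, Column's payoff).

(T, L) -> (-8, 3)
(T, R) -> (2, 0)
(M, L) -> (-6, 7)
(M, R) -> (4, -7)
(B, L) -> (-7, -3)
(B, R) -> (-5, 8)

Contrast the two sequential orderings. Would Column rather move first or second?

second

If Player 1 leads: Column's best replies are T→L, M→L, B→R; Player 1's induced payoffs -8, -6, -5; outcome (B, R), payoffs (-5, 8).
If Column leads: Player 1's best replies are L→M, R→M; Column's induced payoffs 7, -7; outcome (M, L), payoffs (-6, 7).
Column gets 7 moving first and 8 moving second, so Column prefers to move second.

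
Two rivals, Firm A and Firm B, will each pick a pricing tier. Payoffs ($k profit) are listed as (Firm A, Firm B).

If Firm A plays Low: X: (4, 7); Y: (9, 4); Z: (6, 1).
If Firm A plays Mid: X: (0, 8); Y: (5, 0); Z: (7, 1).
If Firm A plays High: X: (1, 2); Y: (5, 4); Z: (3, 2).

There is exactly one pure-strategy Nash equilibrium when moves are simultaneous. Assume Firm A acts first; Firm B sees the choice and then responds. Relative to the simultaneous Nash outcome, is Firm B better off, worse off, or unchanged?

worse off

Backward induction with Firm A moving first.
- Low: BR = X, leader payoff 4.
- Mid: BR = X, leader payoff 0.
- High: BR = Y, leader payoff 5.
Maximizing over 4, 0, 5, Firm A chooses High. Subgame-perfect outcome: (High, Y) with payoffs (5, 4).
Now find the simultaneous Nash equilibrium.
Firm A's best replies: X→Low; Y→Low; Z→Mid.
Firm B's best replies: Low→X; Mid→X; High→Y.
The unique mutual best reply is (Low, X), giving (4, 7).
Firm B earns 4 sequentially versus 7 at the Nash outcome: worse off.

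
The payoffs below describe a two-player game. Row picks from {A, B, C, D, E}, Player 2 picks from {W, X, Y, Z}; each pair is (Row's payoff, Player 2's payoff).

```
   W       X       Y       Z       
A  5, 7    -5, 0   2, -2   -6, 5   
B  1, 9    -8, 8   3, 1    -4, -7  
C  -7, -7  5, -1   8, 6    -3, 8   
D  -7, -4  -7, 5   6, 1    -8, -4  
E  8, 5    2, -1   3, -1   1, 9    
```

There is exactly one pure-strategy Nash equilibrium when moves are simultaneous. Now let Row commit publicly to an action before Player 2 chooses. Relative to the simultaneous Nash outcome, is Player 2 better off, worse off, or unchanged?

Solve by backward induction (Row leads).
- A: Player 2 compares 7, 0, -2, 5 and picks W; Row would get 5.
- B: Player 2 compares 9, 8, 1, -7 and picks W; Row would get 1.
- C: Player 2 compares -7, -1, 6, 8 and picks Z; Row would get -3.
- D: Player 2 compares -4, 5, 1, -4 and picks X; Row would get -7.
- E: Player 2 compares 5, -1, -1, 9 and picks Z; Row would get 1.
Row's induced payoffs are 5, 1, -3, -7, 1, so Row commits to A. Subgame-perfect outcome: (A, W) with payoffs (5, 7).
Now find the simultaneous Nash equilibrium.
Row's best replies: W→E; X→C; Y→C; Z→E.
Player 2's best replies: A→W; B→W; C→Z; D→X; E→Z.
Only (E, Z) has each player best-responding; Nash payoffs (1, 9).
Player 2 earns 7 sequentially versus 9 at the Nash outcome: worse off.

worse off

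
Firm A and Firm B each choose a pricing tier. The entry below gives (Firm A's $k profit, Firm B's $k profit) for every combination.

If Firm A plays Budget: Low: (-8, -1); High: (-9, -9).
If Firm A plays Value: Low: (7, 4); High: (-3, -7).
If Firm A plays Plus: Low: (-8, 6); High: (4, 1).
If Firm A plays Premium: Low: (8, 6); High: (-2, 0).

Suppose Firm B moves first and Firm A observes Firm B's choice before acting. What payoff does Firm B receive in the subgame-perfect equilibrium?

6

Work backward from Firm A's decision.
- Low: Firm A compares -8, 7, -8, 8 and picks Premium; Firm B would get 6.
- High: Firm A compares -9, -3, 4, -2 and picks Plus; Firm B would get 1.
Firm B's induced payoffs are 6, 1, so Firm B commits to Low. Subgame-perfect outcome: (Premium, Low) with payoffs (8, 6).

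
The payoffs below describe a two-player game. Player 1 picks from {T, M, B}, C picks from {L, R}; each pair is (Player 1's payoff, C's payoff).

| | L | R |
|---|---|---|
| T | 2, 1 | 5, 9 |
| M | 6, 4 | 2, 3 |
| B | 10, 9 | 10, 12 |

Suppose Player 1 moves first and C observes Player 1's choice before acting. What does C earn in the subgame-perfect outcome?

12

Backward induction with Player 1 moving first.
- T → C plays R (best of 1, 9); Player 1 gets 5.
- M → C plays L (best of 4, 3); Player 1 gets 6.
- B → C plays R (best of 9, 12); Player 1 gets 10.
Maximizing over 5, 6, 10, Player 1 chooses B. Subgame-perfect outcome: (B, R) with payoffs (10, 12).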